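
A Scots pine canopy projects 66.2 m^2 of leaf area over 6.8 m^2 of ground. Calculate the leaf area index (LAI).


Formula: LAI = total leaf area / ground area  (dimensionless)
LAI = 66.2 m^2 / 6.8 m^2
LAI = 9.74

9.74


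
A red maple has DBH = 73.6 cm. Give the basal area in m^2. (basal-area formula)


Formula: BA = pi * (DBH/2)^2 / 10000  (cm^2 to m^2)
Radius = DBH/2 = 73.6/2 = 36.8 cm
BA = pi * 36.8^2 / 10000
   = 4254.4704 cm^2 / 10000
   = 0.4254 m^2

0.4254


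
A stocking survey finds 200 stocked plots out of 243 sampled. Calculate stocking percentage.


Formula: Stocking % = stocked plots / total plots * 100
Stocking = 200 / 243 * 100
Stocking = 0.823 * 100 = 82.3%

82.3


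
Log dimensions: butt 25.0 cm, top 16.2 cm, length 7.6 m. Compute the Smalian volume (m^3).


Smalian: V = (A1 + A2)/2 * L,  A = pi*(D/200)^2
A1 = pi*(25.0/200)^2 = 0.049087 m^2
A2 = pi*(16.2/200)^2 = 0.020612 m^2
V = (0.049087+0.020612)/2*7.6 = 0.2649 m^3

0.2649


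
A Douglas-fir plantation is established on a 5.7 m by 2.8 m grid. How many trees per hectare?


Formula: TPH = 10000 m^2/ha / (spacing_x * spacing_y)
Area per tree = 5.7 m * 2.8 m = 15.96 m^2
TPH = 10000 / 15.96 = 627 trees/ha

627


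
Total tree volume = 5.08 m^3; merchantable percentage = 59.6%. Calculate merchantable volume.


Formula: MV = V_total * (merchantable_pct / 100)
Merchantable fraction = 59.6% / 100 = 0.596
MV = 5.08 m^3 * 0.596 = 3.028 m^3

3.028


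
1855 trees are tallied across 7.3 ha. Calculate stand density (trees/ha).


Formula: Stand Density = N_trees / Area_ha
Density = 1855 trees / 7.3 ha
Density = 254 trees/ha

254


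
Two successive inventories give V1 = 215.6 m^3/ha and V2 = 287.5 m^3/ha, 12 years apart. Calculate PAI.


Formula: PAI = (V_T2 - V_T1) / (T2 - T1)
Volume increment = 287.5 - 215.6 = 71.9 m^3/ha
PAI = 71.9 / 12 = 5.99 m^3/ha/year

5.99


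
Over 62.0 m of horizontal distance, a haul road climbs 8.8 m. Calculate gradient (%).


Formula: Gradient = rise / run * 100
Gradient = 8.8 / 62.0 * 100 = 14.2%

14.2


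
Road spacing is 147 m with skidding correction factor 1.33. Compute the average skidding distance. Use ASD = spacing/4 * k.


Formula: ASD = (spacing / 4) * correction
Uncorrected distance = spacing / 4 = 147 / 4 = 36.75 m
ASD = 36.75 * 1.33 = 49 m

49


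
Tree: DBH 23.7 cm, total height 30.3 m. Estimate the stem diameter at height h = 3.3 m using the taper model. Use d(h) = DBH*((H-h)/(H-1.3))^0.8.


Taper: d(h) = DBH * ((H - h) / (H - 1.3))^0.8
Numerator = H - h = 30.3 - 3.3 = 27.0 m
Denominator = H - 1.3 = 30.3 - 1.3 = 29.0 m
Ratio = 27.0 / 29.0 = 0.93103
d = 23.7 * 0.93103^0.8 = 22.4 cm

22.4


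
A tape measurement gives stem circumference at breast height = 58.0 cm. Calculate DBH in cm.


Formula: DBH = C / pi
DBH = 58.0 / pi
pi = 3.14159...
DBH = 18.5 cm

18.5


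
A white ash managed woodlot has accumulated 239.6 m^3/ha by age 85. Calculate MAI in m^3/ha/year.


Formula: MAI = Total Volume / Stand Age
MAI = 239.6 m^3/ha / 85 years
MAI = 2.82 m^3/ha/year

2.82


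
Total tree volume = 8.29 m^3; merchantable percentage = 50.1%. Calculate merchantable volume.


Formula: MV = V_total * (merchantable_pct / 100)
Merchantable fraction = 50.1% / 100 = 0.501
MV = 8.29 m^3 * 0.501 = 4.153 m^3

4.153


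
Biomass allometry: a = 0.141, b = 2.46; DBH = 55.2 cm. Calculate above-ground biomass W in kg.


Formula: W = a * DBH^b  (allometric power law)
DBH^b = 55.2^2.46 = 19282.8015
W = 0.141 * 19282.8015 = 2718.9 kg

2718.9


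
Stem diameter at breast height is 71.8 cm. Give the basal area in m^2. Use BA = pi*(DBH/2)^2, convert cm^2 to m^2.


Formula: BA = pi * (DBH/2)^2 / 10000  (cm^2 to m^2)
Radius = DBH/2 = 71.8/2 = 35.9 cm
BA = pi * 35.9^2 / 10000
   = 4048.916 cm^2 / 10000
   = 0.4049 m^2

0.4049


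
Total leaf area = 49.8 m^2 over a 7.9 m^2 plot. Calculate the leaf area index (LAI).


Formula: LAI = total leaf area / ground area  (dimensionless)
LAI = 49.8 m^2 / 7.9 m^2
LAI = 6.3

6.3


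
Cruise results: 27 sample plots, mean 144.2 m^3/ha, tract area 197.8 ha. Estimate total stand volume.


Formula: Total Volume = Mean Volume per ha * Total Area
Total Volume = 144.2 m^3/ha * 197.8 ha
Total Volume = 28523 m^3

28523


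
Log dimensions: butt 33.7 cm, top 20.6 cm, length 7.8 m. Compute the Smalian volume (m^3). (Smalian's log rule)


Smalian: V = (A1 + A2)/2 * L,  A = pi*(D/200)^2
A1 = pi*(33.7/200)^2 = 0.089197 m^2
A2 = pi*(20.6/200)^2 = 0.033329 m^2
V = (0.089197+0.033329)/2*7.8 = 0.4779 m^3

0.4779


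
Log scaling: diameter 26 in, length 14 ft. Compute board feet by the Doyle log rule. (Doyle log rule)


Doyle: BF = (D - 4)^2 * L / 16
Adjusted diameter = 26 - 4 = 22 in
(D-4)^2 = 22^2 = 484
BF = 484 * 14 / 16 = 424 BF

424


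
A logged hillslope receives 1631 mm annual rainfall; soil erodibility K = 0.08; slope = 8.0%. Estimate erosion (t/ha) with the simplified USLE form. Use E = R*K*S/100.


Formula: E = R * K * S / 100  (simplified USLE)
R * K = 1631 * 0.08 = 130.48
E = 130.48 * 8.0 / 100 = 10.44 t/ha

10.44


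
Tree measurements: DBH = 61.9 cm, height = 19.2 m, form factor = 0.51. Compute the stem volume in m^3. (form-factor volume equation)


Formula: V = pi * (DBH/200)^2 * H * ff
Radius = DBH/200 = 61.9/200 = 0.3095 m
Radius^2 = 0.3095^2 = 0.09579025 m^2
V = pi * 0.09579025 * 19.2 * 0.51
V = 2.947 m^3

2.947


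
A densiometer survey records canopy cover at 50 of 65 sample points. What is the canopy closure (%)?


Formula: Canopy closure = covered points / total points * 100
Closure = 50 / 65 * 100
Closure = 0.7692 * 100 = 76.9%

76.9


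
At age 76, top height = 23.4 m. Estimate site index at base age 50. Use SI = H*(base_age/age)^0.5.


Formula: SI = H_dom * (base_age / age)^0.5
Age ratio = 50 / 76 = 0.65789
sqrt(age_ratio) = 0.81111
SI = 23.4 * 0.81111 = 19.0 m

19.0


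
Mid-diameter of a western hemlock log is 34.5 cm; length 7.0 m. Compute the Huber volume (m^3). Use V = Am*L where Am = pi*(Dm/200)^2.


Huber: V = Am * L,  Am = pi*(Dm/200)^2
Am = pi*(34.5/200)^2 = 0.093482 m^2
V = 0.093482*7.0 = 0.6544 m^3

0.6544


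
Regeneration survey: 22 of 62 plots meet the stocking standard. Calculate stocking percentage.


Formula: Stocking % = stocked plots / total plots * 100
Stocking = 22 / 62 * 100
Stocking = 0.3548 * 100 = 35.5%

35.5


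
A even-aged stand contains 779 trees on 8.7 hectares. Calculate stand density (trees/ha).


Formula: Stand Density = N_trees / Area_ha
Density = 779 trees / 8.7 ha
Density = 90 trees/ha

90


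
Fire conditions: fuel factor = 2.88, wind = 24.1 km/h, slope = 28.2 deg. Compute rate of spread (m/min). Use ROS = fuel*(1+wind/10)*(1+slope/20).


Formula: ROS = fuel * (1 + wind/10) * (1 + slope/20)
Wind factor = 1 + 24.1/10 = 3.41
Slope factor = 1 + 28.2/20 = 2.41
ROS = 2.88 * 3.41 * 2.41 = 23.67 m/min

23.67


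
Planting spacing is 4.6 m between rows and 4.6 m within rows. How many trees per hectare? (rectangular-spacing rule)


Formula: TPH = 10000 m^2/ha / (spacing_x * spacing_y)
Area per tree = 4.6 m * 4.6 m = 21.16 m^2
TPH = 10000 / 21.16 = 473 trees/ha

473


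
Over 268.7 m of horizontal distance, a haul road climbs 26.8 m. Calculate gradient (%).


Formula: Gradient = rise / run * 100
Gradient = 26.8 / 268.7 * 100 = 10.0%

10.0


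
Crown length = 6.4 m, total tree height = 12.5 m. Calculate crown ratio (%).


Formula: Crown Ratio = (Crown Length / Total Height) * 100
CR = (6.4 m / 12.5 m) * 100
CR = 0.512 * 100 = 51.2%

51.2


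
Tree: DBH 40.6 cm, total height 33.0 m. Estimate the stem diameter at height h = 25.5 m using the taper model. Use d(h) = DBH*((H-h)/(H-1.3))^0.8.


Taper: d(h) = DBH * ((H - h) / (H - 1.3))^0.8
Numerator = H - h = 33.0 - 25.5 = 7.5 m
Denominator = H - 1.3 = 33.0 - 1.3 = 31.7 m
Ratio = 7.5 / 31.7 = 0.23659
d = 40.6 * 0.23659^0.8 = 12.8 cm

12.8


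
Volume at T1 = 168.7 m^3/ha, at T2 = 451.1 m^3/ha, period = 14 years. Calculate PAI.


Formula: PAI = (V_T2 - V_T1) / (T2 - T1)
Volume increment = 451.1 - 168.7 = 282.4 m^3/ha
PAI = 282.4 / 14 = 20.17 m^3/ha/year

20.17


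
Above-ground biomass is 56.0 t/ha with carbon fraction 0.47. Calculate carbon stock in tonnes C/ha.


Formula: Carbon Stock = Biomass * Carbon Fraction
C = 56.0 t/ha * 0.47
C = 26.3 t C/ha

26.3


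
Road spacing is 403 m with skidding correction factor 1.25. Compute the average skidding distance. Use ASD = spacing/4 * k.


Formula: ASD = (spacing / 4) * correction
Uncorrected distance = spacing / 4 = 403 / 4 = 100.75 m
ASD = 100.75 * 1.25 = 126 m

126


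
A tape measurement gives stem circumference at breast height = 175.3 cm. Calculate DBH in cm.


Formula: DBH = C / pi
DBH = 175.3 / pi
pi = 3.14159...
DBH = 55.8 cm

55.8


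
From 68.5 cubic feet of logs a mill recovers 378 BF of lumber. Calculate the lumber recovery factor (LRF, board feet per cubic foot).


Formula: LRF = Lumber Output (BF) / Log Input (ft^3)
LRF = 378 BF / 68.5 ft^3
LRF = 5.52 BF/ft^3

5.52


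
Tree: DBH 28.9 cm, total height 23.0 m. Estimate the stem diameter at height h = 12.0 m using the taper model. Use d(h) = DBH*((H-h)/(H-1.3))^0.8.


Taper: d(h) = DBH * ((H - h) / (H - 1.3))^0.8
Numerator = H - h = 23.0 - 12.0 = 11.0 m
Denominator = H - 1.3 = 23.0 - 1.3 = 21.7 m
Ratio = 11.0 / 21.7 = 0.50691
d = 28.9 * 0.50691^0.8 = 16.8 cm

16.8


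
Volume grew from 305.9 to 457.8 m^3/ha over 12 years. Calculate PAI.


Formula: PAI = (V_T2 - V_T1) / (T2 - T1)
Volume increment = 457.8 - 305.9 = 151.9 m^3/ha
PAI = 151.9 / 12 = 12.66 m^3/ha/year

12.66


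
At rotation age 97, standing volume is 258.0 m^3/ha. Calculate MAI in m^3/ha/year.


Formula: MAI = Total Volume / Stand Age
MAI = 258.0 m^3/ha / 97 years
MAI = 2.66 m^3/ha/year

2.66


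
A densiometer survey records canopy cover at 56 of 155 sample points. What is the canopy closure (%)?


Formula: Canopy closure = covered points / total points * 100
Closure = 56 / 155 * 100
Closure = 0.3613 * 100 = 36.1%

36.1


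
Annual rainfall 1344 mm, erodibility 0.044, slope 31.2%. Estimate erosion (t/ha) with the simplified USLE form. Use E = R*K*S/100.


Formula: E = R * K * S / 100  (simplified USLE)
R * K = 1344 * 0.044 = 59.136
E = 59.136 * 31.2 / 100 = 18.45 t/ha

18.45


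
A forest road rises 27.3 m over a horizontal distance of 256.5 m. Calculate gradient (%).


Formula: Gradient = rise / run * 100
Gradient = 27.3 / 256.5 * 100 = 10.6%

10.6


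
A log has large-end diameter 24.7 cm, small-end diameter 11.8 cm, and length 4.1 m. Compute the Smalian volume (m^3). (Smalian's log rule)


Smalian: V = (A1 + A2)/2 * L,  A = pi*(D/200)^2
A1 = pi*(24.7/200)^2 = 0.047916 m^2
A2 = pi*(11.8/200)^2 = 0.010936 m^2
V = (0.047916+0.010936)/2*4.1 = 0.1206 m^3

0.1206


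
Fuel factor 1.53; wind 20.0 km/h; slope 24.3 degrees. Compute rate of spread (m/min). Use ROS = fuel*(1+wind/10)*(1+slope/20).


Formula: ROS = fuel * (1 + wind/10) * (1 + slope/20)
Wind factor = 1 + 20.0/10 = 3.0
Slope factor = 1 + 24.3/20 = 2.215
ROS = 1.53 * 3.0 * 2.215 = 10.17 m/min

10.17


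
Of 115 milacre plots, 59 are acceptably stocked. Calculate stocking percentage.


Formula: Stocking % = stocked plots / total plots * 100
Stocking = 59 / 115 * 100
Stocking = 0.513 * 100 = 51.3%

51.3


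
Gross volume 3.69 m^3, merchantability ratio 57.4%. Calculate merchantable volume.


Formula: MV = V_total * (merchantable_pct / 100)
Merchantable fraction = 57.4% / 100 = 0.574
MV = 3.69 m^3 * 0.574 = 2.118 m^3

2.118


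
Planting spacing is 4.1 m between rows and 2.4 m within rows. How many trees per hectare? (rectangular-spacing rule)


Formula: TPH = 10000 m^2/ha / (spacing_x * spacing_y)
Area per tree = 4.1 m * 2.4 m = 9.84 m^2
TPH = 10000 / 9.84 = 1016 trees/ha

1016


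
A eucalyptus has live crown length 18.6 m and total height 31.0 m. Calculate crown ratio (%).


Formula: Crown Ratio = (Crown Length / Total Height) * 100
CR = (18.6 m / 31.0 m) * 100
CR = 0.6 * 100 = 60.0%

60.0


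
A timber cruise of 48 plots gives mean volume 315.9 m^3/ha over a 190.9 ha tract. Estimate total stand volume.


Formula: Total Volume = Mean Volume per ha * Total Area
Total Volume = 315.9 m^3/ha * 190.9 ha
Total Volume = 60305 m^3

60305


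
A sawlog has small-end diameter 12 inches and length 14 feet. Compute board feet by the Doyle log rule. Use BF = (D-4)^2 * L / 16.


Doyle: BF = (D - 4)^2 * L / 16
Adjusted diameter = 12 - 4 = 8 in
(D-4)^2 = 8^2 = 64
BF = 64 * 14 / 16 = 56 BF

56


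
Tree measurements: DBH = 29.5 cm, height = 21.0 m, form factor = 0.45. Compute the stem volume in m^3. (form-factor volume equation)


Formula: V = pi * (DBH/200)^2 * H * ff
Radius = DBH/200 = 29.5/200 = 0.1475 m
Radius^2 = 0.1475^2 = 0.02175625 m^2
V = pi * 0.02175625 * 21.0 * 0.45
V = 0.646 m^3

0.646


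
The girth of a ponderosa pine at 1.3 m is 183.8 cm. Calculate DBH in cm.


Formula: DBH = C / pi
DBH = 183.8 / pi
pi = 3.14159...
DBH = 58.5 cm

58.5


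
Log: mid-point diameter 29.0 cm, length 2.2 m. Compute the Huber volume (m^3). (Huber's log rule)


Huber: V = Am * L,  Am = pi*(Dm/200)^2
Am = pi*(29.0/200)^2 = 0.066052 m^2
V = 0.066052*2.2 = 0.1453 m^3

0.1453


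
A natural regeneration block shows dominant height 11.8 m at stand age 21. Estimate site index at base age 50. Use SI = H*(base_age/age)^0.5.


Formula: SI = H_dom * (base_age / age)^0.5
Age ratio = 50 / 21 = 2.38095
sqrt(age_ratio) = 1.54303
SI = 11.8 * 1.54303 = 18.2 m

18.2


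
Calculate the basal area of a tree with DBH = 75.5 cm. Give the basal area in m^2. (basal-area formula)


Formula: BA = pi * (DBH/2)^2 / 10000  (cm^2 to m^2)
Radius = DBH/2 = 75.5/2 = 37.75 cm
BA = pi * 37.75^2 / 10000
   = 4476.9659 cm^2 / 10000
   = 0.4477 m^2

0.4477


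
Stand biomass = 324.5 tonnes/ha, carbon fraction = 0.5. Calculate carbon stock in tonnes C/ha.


Formula: Carbon Stock = Biomass * Carbon Fraction
C = 324.5 t/ha * 0.5
C = 162.3 t C/ha

162.3


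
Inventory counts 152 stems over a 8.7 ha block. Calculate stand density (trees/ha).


Formula: Stand Density = N_trees / Area_ha
Density = 152 trees / 8.7 ha
Density = 17 trees/ha

17


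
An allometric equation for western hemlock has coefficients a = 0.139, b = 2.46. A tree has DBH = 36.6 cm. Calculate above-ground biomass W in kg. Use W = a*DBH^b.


Formula: W = a * DBH^b  (allometric power law)
DBH^b = 36.6^2.46 = 7017.1938
W = 0.139 * 7017.1938 = 975.4 kg

975.4


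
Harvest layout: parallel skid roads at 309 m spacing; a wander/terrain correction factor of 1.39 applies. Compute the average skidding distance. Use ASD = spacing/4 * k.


Formula: ASD = (spacing / 4) * correction
Uncorrected distance = spacing / 4 = 309 / 4 = 77.25 m
ASD = 77.25 * 1.39 = 107 m

107


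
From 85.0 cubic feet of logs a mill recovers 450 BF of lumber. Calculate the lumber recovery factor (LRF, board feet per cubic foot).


Formula: LRF = Lumber Output (BF) / Log Input (ft^3)
LRF = 450 BF / 85.0 ft^3
LRF = 5.29 BF/ft^3

5.29


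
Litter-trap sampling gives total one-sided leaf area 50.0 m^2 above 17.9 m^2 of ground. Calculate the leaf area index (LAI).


Formula: LAI = total leaf area / ground area  (dimensionless)
LAI = 50.0 m^2 / 17.9 m^2
LAI = 2.79

2.79


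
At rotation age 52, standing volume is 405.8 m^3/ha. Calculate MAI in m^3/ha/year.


Formula: MAI = Total Volume / Stand Age
MAI = 405.8 m^3/ha / 52 years
MAI = 7.8 m^3/ha/year

7.8


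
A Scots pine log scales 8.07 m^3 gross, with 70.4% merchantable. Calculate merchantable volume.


Formula: MV = V_total * (merchantable_pct / 100)
Merchantable fraction = 70.4% / 100 = 0.704
MV = 8.07 m^3 * 0.704 = 5.681 m^3

5.681


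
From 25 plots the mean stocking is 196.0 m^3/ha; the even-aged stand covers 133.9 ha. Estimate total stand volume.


Formula: Total Volume = Mean Volume per ha * Total Area
Total Volume = 196.0 m^3/ha * 133.9 ha
Total Volume = 26244 m^3

26244


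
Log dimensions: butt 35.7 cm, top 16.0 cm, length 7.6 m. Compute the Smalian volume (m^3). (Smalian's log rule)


Smalian: V = (A1 + A2)/2 * L,  A = pi*(D/200)^2
A1 = pi*(35.7/200)^2 = 0.100098 m^2
A2 = pi*(16.0/200)^2 = 0.020106 m^2
V = (0.100098+0.020106)/2*7.6 = 0.4568 m^3

0.4568


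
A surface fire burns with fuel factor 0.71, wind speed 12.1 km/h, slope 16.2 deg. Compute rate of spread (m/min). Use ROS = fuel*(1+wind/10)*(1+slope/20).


Formula: ROS = fuel * (1 + wind/10) * (1 + slope/20)
Wind factor = 1 + 12.1/10 = 2.21
Slope factor = 1 + 16.2/20 = 1.81
ROS = 0.71 * 2.21 * 1.81 = 2.84 m/min

2.84


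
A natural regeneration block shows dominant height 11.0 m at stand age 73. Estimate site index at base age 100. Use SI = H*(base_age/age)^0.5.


Formula: SI = H_dom * (base_age / age)^0.5
Age ratio = 100 / 73 = 1.36986
sqrt(age_ratio) = 1.17041
SI = 11.0 * 1.17041 = 12.9 m

12.9


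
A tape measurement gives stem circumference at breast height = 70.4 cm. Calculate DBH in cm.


Formula: DBH = C / pi
DBH = 70.4 / pi
pi = 3.14159...
DBH = 22.4 cm

22.4


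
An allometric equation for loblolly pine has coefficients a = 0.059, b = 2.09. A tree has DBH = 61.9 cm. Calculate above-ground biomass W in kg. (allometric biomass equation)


Formula: W = a * DBH^b  (allometric power law)
DBH^b = 61.9^2.09 = 5554.3527
W = 0.059 * 5554.3527 = 327.7 kg

327.7


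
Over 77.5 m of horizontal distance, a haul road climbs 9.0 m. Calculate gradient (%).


Formula: Gradient = rise / run * 100
Gradient = 9.0 / 77.5 * 100 = 11.6%

11.6


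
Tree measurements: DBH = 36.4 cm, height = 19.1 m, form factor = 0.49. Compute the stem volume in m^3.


Formula: V = pi * (DBH/200)^2 * H * ff
Radius = DBH/200 = 36.4/200 = 0.182 m
Radius^2 = 0.182^2 = 0.033124 m^2
V = pi * 0.033124 * 19.1 * 0.49
V = 0.974 m^3

0.974


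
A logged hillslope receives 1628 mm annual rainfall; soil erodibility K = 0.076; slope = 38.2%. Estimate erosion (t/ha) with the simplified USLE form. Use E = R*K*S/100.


Formula: E = R * K * S / 100  (simplified USLE)
R * K = 1628 * 0.076 = 123.728
E = 123.728 * 38.2 / 100 = 47.26 t/ha

47.26


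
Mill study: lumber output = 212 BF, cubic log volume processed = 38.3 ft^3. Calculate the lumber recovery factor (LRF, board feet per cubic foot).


Formula: LRF = Lumber Output (BF) / Log Input (ft^3)
LRF = 212 BF / 38.3 ft^3
LRF = 5.54 BF/ft^3

5.54


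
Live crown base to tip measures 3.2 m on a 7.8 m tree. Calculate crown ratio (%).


Formula: Crown Ratio = (Crown Length / Total Height) * 100
CR = (3.2 m / 7.8 m) * 100
CR = 0.4103 * 100 = 41.0%

41.0


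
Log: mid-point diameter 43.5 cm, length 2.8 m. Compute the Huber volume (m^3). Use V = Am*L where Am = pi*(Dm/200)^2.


Huber: V = Am * L,  Am = pi*(Dm/200)^2
Am = pi*(43.5/200)^2 = 0.148617 m^2
V = 0.148617*2.8 = 0.4161 m^3

0.4161


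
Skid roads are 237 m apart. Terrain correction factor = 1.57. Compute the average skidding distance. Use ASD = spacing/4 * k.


Formula: ASD = (spacing / 4) * correction
Uncorrected distance = spacing / 4 = 237 / 4 = 59.25 m
ASD = 59.25 * 1.57 = 93 m

93


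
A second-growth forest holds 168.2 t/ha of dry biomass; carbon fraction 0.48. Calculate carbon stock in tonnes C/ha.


Formula: Carbon Stock = Biomass * Carbon Fraction
C = 168.2 t/ha * 0.48
C = 80.7 t C/ha

80.7


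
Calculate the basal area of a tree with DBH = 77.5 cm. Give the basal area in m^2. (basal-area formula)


Formula: BA = pi * (DBH/2)^2 / 10000  (cm^2 to m^2)
Radius = DBH/2 = 77.5/2 = 38.75 cm
BA = pi * 38.75^2 / 10000
   = 4717.2977 cm^2 / 10000
   = 0.4717 m^2

0.4717


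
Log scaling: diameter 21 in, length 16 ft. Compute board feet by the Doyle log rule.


Doyle: BF = (D - 4)^2 * L / 16
Adjusted diameter = 21 - 4 = 17 in
(D-4)^2 = 17^2 = 289
BF = 289 * 16 / 16 = 289 BF

289


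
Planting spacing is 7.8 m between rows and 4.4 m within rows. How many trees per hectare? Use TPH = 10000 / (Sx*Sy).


Formula: TPH = 10000 m^2/ha / (spacing_x * spacing_y)
Area per tree = 7.8 m * 4.4 m = 34.32 m^2
TPH = 10000 / 34.32 = 291 trees/ha

291


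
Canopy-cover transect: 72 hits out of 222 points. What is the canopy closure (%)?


Formula: Canopy closure = covered points / total points * 100
Closure = 72 / 222 * 100
Closure = 0.3243 * 100 = 32.4%

32.4


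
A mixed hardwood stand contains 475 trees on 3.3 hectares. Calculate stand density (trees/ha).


Formula: Stand Density = N_trees / Area_ha
Density = 475 trees / 3.3 ha
Density = 144 trees/ha

144


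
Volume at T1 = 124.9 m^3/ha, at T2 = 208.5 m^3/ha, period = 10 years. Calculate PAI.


Formula: PAI = (V_T2 - V_T1) / (T2 - T1)
Volume increment = 208.5 - 124.9 = 83.6 m^3/ha
PAI = 83.6 / 10 = 8.36 m^3/ha/year

8.36


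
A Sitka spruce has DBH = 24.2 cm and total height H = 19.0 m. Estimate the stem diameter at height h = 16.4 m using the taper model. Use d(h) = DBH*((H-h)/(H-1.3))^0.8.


Taper: d(h) = DBH * ((H - h) / (H - 1.3))^0.8
Numerator = H - h = 19.0 - 16.4 = 2.6 m
Denominator = H - 1.3 = 19.0 - 1.3 = 17.7 m
Ratio = 2.6 / 17.7 = 0.14689
d = 24.2 * 0.14689^0.8 = 5.2 cm

5.2


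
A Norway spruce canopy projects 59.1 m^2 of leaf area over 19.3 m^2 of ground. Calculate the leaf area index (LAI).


Formula: LAI = total leaf area / ground area  (dimensionless)
LAI = 59.1 m^2 / 19.3 m^2
LAI = 3.06

3.06


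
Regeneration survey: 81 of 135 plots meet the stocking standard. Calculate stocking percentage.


Formula: Stocking % = stocked plots / total plots * 100
Stocking = 81 / 135 * 100
Stocking = 0.6 * 100 = 60.0%

60.0


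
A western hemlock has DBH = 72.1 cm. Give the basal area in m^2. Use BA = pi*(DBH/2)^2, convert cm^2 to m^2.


Formula: BA = pi * (DBH/2)^2 / 10000  (cm^2 to m^2)
Radius = DBH/2 = 72.1/2 = 36.05 cm
BA = pi * 36.05^2 / 10000
   = 4082.8217 cm^2 / 10000
   = 0.4083 m^2

0.4083


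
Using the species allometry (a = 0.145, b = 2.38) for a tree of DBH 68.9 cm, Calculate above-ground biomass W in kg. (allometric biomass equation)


Formula: W = a * DBH^b  (allometric power law)
DBH^b = 68.9^2.38 = 23711.6485
W = 0.145 * 23711.6485 = 3438.2 kg

3438.2


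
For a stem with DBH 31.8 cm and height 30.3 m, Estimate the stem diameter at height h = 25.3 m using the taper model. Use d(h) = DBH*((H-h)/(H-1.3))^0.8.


Taper: d(h) = DBH * ((H - h) / (H - 1.3))^0.8
Numerator = H - h = 30.3 - 25.3 = 5.0 m
Denominator = H - 1.3 = 30.3 - 1.3 = 29.0 m
Ratio = 5.0 / 29.0 = 0.17241
d = 31.8 * 0.17241^0.8 = 7.8 cm

7.8


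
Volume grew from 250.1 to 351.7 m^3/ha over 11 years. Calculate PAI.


Formula: PAI = (V_T2 - V_T1) / (T2 - T1)
Volume increment = 351.7 - 250.1 = 101.6 m^3/ha
PAI = 101.6 / 11 = 9.24 m^3/ha/year

9.24


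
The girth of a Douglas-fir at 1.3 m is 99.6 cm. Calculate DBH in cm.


Formula: DBH = C / pi
DBH = 99.6 / pi
pi = 3.14159...
DBH = 31.7 cm

31.7


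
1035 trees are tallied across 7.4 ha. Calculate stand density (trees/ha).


Formula: Stand Density = N_trees / Area_ha
Density = 1035 trees / 7.4 ha
Density = 140 trees/ha

140


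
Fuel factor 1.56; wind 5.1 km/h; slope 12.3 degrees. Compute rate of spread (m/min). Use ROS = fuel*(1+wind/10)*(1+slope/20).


Formula: ROS = fuel * (1 + wind/10) * (1 + slope/20)
Wind factor = 1 + 5.1/10 = 1.51
Slope factor = 1 + 12.3/20 = 1.615
ROS = 1.56 * 1.51 * 1.615 = 3.8 m/min

3.8


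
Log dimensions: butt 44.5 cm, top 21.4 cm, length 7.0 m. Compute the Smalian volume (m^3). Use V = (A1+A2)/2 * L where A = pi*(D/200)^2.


Smalian: V = (A1 + A2)/2 * L,  A = pi*(D/200)^2
A1 = pi*(44.5/200)^2 = 0.155528 m^2
A2 = pi*(21.4/200)^2 = 0.035968 m^2
V = (0.155528+0.035968)/2*7.0 = 0.6702 m^3

0.6702


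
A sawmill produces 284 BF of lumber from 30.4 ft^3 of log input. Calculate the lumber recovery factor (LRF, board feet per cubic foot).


Formula: LRF = Lumber Output (BF) / Log Input (ft^3)
LRF = 284 BF / 30.4 ft^3
LRF = 9.34 BF/ft^3

9.34


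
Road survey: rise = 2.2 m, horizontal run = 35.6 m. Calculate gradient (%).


Formula: Gradient = rise / run * 100
Gradient = 2.2 / 35.6 * 100 = 6.2%

6.2


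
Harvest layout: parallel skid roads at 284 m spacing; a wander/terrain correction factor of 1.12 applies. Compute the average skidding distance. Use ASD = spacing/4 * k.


Formula: ASD = (spacing / 4) * correction
Uncorrected distance = spacing / 4 = 284 / 4 = 71 m
ASD = 71 * 1.12 = 80 m

80


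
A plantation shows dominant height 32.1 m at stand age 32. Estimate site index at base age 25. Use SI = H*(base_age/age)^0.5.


Formula: SI = H_dom * (base_age / age)^0.5
Age ratio = 25 / 32 = 0.78125
sqrt(age_ratio) = 0.88388
SI = 32.1 * 0.88388 = 28.4 m

28.4


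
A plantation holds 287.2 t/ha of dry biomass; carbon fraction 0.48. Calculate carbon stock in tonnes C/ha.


Formula: Carbon Stock = Biomass * Carbon Fraction
C = 287.2 t/ha * 0.48
C = 137.9 t C/ha

137.9


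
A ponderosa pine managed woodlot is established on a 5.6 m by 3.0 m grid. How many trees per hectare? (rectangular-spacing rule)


Formula: TPH = 10000 m^2/ha / (spacing_x * spacing_y)
Area per tree = 5.6 m * 3.0 m = 16.8 m^2
TPH = 10000 / 16.8 = 595 trees/ha

595


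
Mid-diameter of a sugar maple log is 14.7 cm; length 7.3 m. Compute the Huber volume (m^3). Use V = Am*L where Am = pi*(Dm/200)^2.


Huber: V = Am * L,  Am = pi*(Dm/200)^2
Am = pi*(14.7/200)^2 = 0.016972 m^2
V = 0.016972*7.3 = 0.1239 m^3

0.1239


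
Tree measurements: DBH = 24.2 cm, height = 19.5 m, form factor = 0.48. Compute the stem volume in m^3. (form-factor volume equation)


Formula: V = pi * (DBH/200)^2 * H * ff
Radius = DBH/200 = 24.2/200 = 0.121 m
Radius^2 = 0.121^2 = 0.014641 m^2
V = pi * 0.014641 * 19.5 * 0.48
V = 0.431 m^3

0.431


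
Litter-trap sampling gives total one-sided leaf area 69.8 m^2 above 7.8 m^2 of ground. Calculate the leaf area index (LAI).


Formula: LAI = total leaf area / ground area  (dimensionless)
LAI = 69.8 m^2 / 7.8 m^2
LAI = 8.95

8.95


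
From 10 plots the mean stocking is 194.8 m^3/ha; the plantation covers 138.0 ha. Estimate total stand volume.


Formula: Total Volume = Mean Volume per ha * Total Area
Total Volume = 194.8 m^3/ha * 138.0 ha
Total Volume = 26882 m^3

26882


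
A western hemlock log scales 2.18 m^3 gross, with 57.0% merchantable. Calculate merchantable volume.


Formula: MV = V_total * (merchantable_pct / 100)
Merchantable fraction = 57.0% / 100 = 0.57
MV = 2.18 m^3 * 0.57 = 1.243 m^3

1.243


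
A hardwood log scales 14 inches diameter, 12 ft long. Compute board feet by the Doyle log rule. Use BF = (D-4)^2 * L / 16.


Doyle: BF = (D - 4)^2 * L / 16
Adjusted diameter = 14 - 4 = 10 in
(D-4)^2 = 10^2 = 100
BF = 100 * 12 / 16 = 75 BF

75


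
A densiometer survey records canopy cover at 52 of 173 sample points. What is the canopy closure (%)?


Formula: Canopy closure = covered points / total points * 100
Closure = 52 / 173 * 100
Closure = 0.3006 * 100 = 30.1%

30.1


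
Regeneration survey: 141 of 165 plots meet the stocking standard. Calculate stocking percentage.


Formula: Stocking % = stocked plots / total plots * 100
Stocking = 141 / 165 * 100
Stocking = 0.8545 * 100 = 85.5%

85.5


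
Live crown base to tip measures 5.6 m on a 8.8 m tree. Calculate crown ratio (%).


Formula: Crown Ratio = (Crown Length / Total Height) * 100
CR = (5.6 m / 8.8 m) * 100
CR = 0.6364 * 100 = 63.6%

63.6


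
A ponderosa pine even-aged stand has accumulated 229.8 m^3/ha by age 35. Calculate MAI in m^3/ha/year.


Formula: MAI = Total Volume / Stand Age
MAI = 229.8 m^3/ha / 35 years
MAI = 6.57 m^3/ha/year

6.57


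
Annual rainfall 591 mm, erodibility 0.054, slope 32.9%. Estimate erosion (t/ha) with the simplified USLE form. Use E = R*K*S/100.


Formula: E = R * K * S / 100  (simplified USLE)
R * K = 591 * 0.054 = 31.914
E = 31.914 * 32.9 / 100 = 10.5 t/ha

10.5


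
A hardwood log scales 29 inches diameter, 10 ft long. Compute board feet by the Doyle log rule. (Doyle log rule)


Doyle: BF = (D - 4)^2 * L / 16
Adjusted diameter = 29 - 4 = 25 in
(D-4)^2 = 25^2 = 625
BF = 625 * 10 / 16 = 391 BF

391


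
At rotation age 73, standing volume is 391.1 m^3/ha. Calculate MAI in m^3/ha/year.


Formula: MAI = Total Volume / Stand Age
MAI = 391.1 m^3/ha / 73 years
MAI = 5.36 m^3/ha/year

5.36


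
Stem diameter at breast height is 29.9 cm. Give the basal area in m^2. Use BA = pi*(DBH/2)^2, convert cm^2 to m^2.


Formula: BA = pi * (DBH/2)^2 / 10000  (cm^2 to m^2)
Radius = DBH/2 = 29.9/2 = 14.95 cm
BA = pi * 14.95^2 / 10000
   = 702.1538 cm^2 / 10000
   = 0.0702 m^2

0.0702


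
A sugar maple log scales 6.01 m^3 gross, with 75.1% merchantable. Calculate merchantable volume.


Formula: MV = V_total * (merchantable_pct / 100)
Merchantable fraction = 75.1% / 100 = 0.751
MV = 6.01 m^3 * 0.751 = 4.514 m^3

4.514


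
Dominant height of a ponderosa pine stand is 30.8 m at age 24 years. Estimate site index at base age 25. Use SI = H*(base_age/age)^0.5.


Formula: SI = H_dom * (base_age / age)^0.5
Age ratio = 25 / 24 = 1.04167
sqrt(age_ratio) = 1.02062
SI = 30.8 * 1.02062 = 31.4 m

31.4


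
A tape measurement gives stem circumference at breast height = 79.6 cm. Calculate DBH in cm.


Formula: DBH = C / pi
DBH = 79.6 / pi
pi = 3.14159...
DBH = 25.3 cm

25.3


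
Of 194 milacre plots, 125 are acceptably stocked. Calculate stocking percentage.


Formula: Stocking % = stocked plots / total plots * 100
Stocking = 125 / 194 * 100
Stocking = 0.6443 * 100 = 64.4%

64.4


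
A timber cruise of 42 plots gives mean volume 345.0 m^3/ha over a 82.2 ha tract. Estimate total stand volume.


Formula: Total Volume = Mean Volume per ha * Total Area
Total Volume = 345.0 m^3/ha * 82.2 ha
Total Volume = 28359 m^3

28359


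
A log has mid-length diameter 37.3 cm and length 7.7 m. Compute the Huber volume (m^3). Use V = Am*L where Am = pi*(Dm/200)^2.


Huber: V = Am * L,  Am = pi*(Dm/200)^2
Am = pi*(37.3/200)^2 = 0.109272 m^2
V = 0.109272*7.7 = 0.8414 m^3

0.8414


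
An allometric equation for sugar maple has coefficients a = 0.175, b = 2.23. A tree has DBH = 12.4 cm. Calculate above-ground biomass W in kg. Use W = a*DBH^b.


Formula: W = a * DBH^b  (allometric power law)
DBH^b = 12.4^2.23 = 274.366
W = 0.175 * 274.366 = 48.0 kg

48.0


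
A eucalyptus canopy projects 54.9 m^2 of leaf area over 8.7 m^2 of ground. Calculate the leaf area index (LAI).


Formula: LAI = total leaf area / ground area  (dimensionless)
LAI = 54.9 m^2 / 8.7 m^2
LAI = 6.31

6.31


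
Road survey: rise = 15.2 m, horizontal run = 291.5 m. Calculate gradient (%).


Formula: Gradient = rise / run * 100
Gradient = 15.2 / 291.5 * 100 = 5.2%

5.2


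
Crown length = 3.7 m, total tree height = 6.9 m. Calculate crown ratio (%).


Formula: Crown Ratio = (Crown Length / Total Height) * 100
CR = (3.7 m / 6.9 m) * 100
CR = 0.5362 * 100 = 53.6%

53.6


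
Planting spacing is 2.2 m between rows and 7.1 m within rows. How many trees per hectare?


Formula: TPH = 10000 m^2/ha / (spacing_x * spacing_y)
Area per tree = 2.2 m * 7.1 m = 15.62 m^2
TPH = 10000 / 15.62 = 640 trees/ha

640


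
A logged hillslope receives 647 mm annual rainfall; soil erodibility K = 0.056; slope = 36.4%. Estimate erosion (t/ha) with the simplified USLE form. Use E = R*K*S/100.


Formula: E = R * K * S / 100  (simplified USLE)
R * K = 647 * 0.056 = 36.232
E = 36.232 * 36.4 / 100 = 13.19 t/ha

13.19


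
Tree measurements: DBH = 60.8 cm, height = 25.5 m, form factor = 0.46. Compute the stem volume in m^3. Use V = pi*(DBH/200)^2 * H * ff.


Formula: V = pi * (DBH/200)^2 * H * ff
Radius = DBH/200 = 60.8/200 = 0.304 m
Radius^2 = 0.304^2 = 0.092416 m^2
V = pi * 0.092416 * 25.5 * 0.46
V = 3.406 m^3

3.406


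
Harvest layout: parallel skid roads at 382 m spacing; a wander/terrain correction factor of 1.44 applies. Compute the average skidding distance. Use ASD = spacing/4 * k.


Formula: ASD = (spacing / 4) * correction
Uncorrected distance = spacing / 4 = 382 / 4 = 95.5 m
ASD = 95.5 * 1.44 = 138 m

138


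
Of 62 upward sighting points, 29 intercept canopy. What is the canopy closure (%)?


Formula: Canopy closure = covered points / total points * 100
Closure = 29 / 62 * 100
Closure = 0.4677 * 100 = 46.8%

46.8


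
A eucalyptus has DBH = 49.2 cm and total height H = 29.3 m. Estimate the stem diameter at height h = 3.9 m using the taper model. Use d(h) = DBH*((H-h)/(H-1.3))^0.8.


Taper: d(h) = DBH * ((H - h) / (H - 1.3))^0.8
Numerator = H - h = 29.3 - 3.9 = 25.4 m
Denominator = H - 1.3 = 29.3 - 1.3 = 28.0 m
Ratio = 25.4 / 28.0 = 0.90714
d = 49.2 * 0.90714^0.8 = 45.5 cm

45.5


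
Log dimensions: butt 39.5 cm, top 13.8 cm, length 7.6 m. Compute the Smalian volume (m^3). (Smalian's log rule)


Smalian: V = (A1 + A2)/2 * L,  A = pi*(D/200)^2
A1 = pi*(39.5/200)^2 = 0.122542 m^2
A2 = pi*(13.8/200)^2 = 0.014957 m^2
V = (0.122542+0.014957)/2*7.6 = 0.5225 m^3

0.5225


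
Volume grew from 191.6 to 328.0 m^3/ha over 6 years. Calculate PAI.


Formula: PAI = (V_T2 - V_T1) / (T2 - T1)
Volume increment = 328.0 - 191.6 = 136.4 m^3/ha
PAI = 136.4 / 6 = 22.73 m^3/ha/year

22.73


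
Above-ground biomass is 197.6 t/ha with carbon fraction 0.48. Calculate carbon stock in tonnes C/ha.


Formula: Carbon Stock = Biomass * Carbon Fraction
C = 197.6 t/ha * 0.48
C = 94.8 t C/ha

94.8


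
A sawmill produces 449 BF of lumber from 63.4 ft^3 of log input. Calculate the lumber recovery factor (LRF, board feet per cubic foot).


Formula: LRF = Lumber Output (BF) / Log Input (ft^3)
LRF = 449 BF / 63.4 ft^3
LRF = 7.08 BF/ft^3

7.08


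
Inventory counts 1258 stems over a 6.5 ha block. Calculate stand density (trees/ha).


Formula: Stand Density = N_trees / Area_ha
Density = 1258 trees / 6.5 ha
Density = 194 trees/ha

194


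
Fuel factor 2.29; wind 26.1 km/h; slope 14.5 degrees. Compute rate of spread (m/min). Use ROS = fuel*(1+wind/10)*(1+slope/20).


Formula: ROS = fuel * (1 + wind/10) * (1 + slope/20)
Wind factor = 1 + 26.1/10 = 3.61
Slope factor = 1 + 14.5/20 = 1.725
ROS = 2.29 * 3.61 * 1.725 = 14.26 m/min

14.26


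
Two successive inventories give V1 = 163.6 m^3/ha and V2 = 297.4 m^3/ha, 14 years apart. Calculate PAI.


Formula: PAI = (V_T2 - V_T1) / (T2 - T1)
Volume increment = 297.4 - 163.6 = 133.8 m^3/ha
PAI = 133.8 / 14 = 9.56 m^3/ha/year

9.56


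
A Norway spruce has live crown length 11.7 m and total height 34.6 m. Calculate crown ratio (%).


Formula: Crown Ratio = (Crown Length / Total Height) * 100
CR = (11.7 m / 34.6 m) * 100
CR = 0.3382 * 100 = 33.8%

33.8


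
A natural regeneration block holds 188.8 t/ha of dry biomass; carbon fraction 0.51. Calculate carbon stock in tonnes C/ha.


Formula: Carbon Stock = Biomass * Carbon Fraction
C = 188.8 t/ha * 0.51
C = 96.3 t C/ha

96.3


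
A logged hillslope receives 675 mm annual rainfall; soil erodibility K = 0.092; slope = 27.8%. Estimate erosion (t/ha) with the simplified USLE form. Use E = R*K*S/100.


Formula: E = R * K * S / 100  (simplified USLE)
R * K = 675 * 0.092 = 62.1
E = 62.1 * 27.8 / 100 = 17.26 t/ha

17.26


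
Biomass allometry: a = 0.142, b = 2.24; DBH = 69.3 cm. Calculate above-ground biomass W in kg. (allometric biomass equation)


Formula: W = a * DBH^b  (allometric power law)
DBH^b = 69.3^2.24 = 13281.3568
W = 0.142 * 13281.3568 = 1886.0 kg

1886.0


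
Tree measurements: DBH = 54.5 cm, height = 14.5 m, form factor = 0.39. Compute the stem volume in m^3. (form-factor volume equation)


Formula: V = pi * (DBH/200)^2 * H * ff
Radius = DBH/200 = 54.5/200 = 0.2725 m
Radius^2 = 0.2725^2 = 0.07425625 m^2
V = pi * 0.07425625 * 14.5 * 0.39
V = 1.319 m^3

1.319


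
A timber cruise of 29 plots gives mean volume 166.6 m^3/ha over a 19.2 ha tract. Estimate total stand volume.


Formula: Total Volume = Mean Volume per ha * Total Area
Total Volume = 166.6 m^3/ha * 19.2 ha
Total Volume = 3199 m^3

3199


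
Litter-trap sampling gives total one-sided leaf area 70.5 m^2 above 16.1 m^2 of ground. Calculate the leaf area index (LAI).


Formula: LAI = total leaf area / ground area  (dimensionless)
LAI = 70.5 m^2 / 16.1 m^2
LAI = 4.38

4.38


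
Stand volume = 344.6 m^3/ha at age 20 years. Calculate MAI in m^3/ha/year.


Formula: MAI = Total Volume / Stand Age
MAI = 344.6 m^3/ha / 20 years
MAI = 17.23 m^3/ha/year

17.23


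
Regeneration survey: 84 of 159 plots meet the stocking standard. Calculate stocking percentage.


Formula: Stocking % = stocked plots / total plots * 100
Stocking = 84 / 159 * 100
Stocking = 0.5283 * 100 = 52.8%

52.8


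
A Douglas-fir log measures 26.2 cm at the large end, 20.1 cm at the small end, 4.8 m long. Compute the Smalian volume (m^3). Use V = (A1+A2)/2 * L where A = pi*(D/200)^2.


Smalian: V = (A1 + A2)/2 * L,  A = pi*(D/200)^2
A1 = pi*(26.2/200)^2 = 0.053913 m^2
A2 = pi*(20.1/200)^2 = 0.031731 m^2
V = (0.053913+0.031731)/2*4.8 = 0.2055 m^3

0.2055


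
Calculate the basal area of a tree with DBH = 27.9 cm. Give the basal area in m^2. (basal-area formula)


Formula: BA = pi * (DBH/2)^2 / 10000  (cm^2 to m^2)
Radius = DBH/2 = 27.9/2 = 13.95 cm
BA = pi * 13.95^2 / 10000
   = 611.3618 cm^2 / 10000
   = 0.0611 m^2

0.0611


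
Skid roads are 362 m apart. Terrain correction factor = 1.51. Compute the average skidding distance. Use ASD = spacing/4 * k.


Formula: ASD = (spacing / 4) * correction
Uncorrected distance = spacing / 4 = 362 / 4 = 90.5 m
ASD = 90.5 * 1.51 = 137 m

137


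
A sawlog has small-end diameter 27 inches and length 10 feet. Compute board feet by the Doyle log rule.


Doyle: BF = (D - 4)^2 * L / 16
Adjusted diameter = 27 - 4 = 23 in
(D-4)^2 = 23^2 = 529
BF = 529 * 10 / 16 = 331 BF

331


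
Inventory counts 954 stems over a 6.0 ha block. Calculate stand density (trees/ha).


Formula: Stand Density = N_trees / Area_ha
Density = 954 trees / 6.0 ha
Density = 159 trees/ha

159


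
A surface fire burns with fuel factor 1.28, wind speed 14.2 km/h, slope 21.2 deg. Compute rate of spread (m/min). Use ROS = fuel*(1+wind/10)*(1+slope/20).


Formula: ROS = fuel * (1 + wind/10) * (1 + slope/20)
Wind factor = 1 + 14.2/10 = 2.42
Slope factor = 1 + 21.2/20 = 2.06
ROS = 1.28 * 2.42 * 2.06 = 6.38 m/min

6.38


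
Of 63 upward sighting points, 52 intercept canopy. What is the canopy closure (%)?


Formula: Canopy closure = covered points / total points * 100
Closure = 52 / 63 * 100
Closure = 0.8254 * 100 = 82.5%

82.5


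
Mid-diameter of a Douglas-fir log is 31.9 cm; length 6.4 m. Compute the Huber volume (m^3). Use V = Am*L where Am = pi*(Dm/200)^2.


Huber: V = Am * L,  Am = pi*(Dm/200)^2
Am = pi*(31.9/200)^2 = 0.079923 m^2
V = 0.079923*6.4 = 0.5115 m^3

0.5115


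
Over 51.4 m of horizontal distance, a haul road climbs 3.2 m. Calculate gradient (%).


Formula: Gradient = rise / run * 100
Gradient = 3.2 / 51.4 * 100 = 6.2%

6.2


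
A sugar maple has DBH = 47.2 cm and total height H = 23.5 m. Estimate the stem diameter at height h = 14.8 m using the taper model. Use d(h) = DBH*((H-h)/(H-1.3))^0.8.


Taper: d(h) = DBH * ((H - h) / (H - 1.3))^0.8
Numerator = H - h = 23.5 - 14.8 = 8.7 m
Denominator = H - 1.3 = 23.5 - 1.3 = 22.2 m
Ratio = 8.7 / 22.2 = 0.39189
d = 47.2 * 0.39189^0.8 = 22.3 cm

22.3


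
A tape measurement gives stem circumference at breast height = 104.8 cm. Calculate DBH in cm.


Formula: DBH = C / pi
DBH = 104.8 / pi
pi = 3.14159...
DBH = 33.4 cm

33.4


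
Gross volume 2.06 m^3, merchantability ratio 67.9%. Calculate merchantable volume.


Formula: MV = V_total * (merchantable_pct / 100)
Merchantable fraction = 67.9% / 100 = 0.679
MV = 2.06 m^3 * 0.679 = 1.399 m^3

1.399
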